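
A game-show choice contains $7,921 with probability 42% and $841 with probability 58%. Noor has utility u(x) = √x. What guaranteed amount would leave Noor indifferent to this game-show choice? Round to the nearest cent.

$2,937.64

E[u] = 0.42·√7921 + 0.58·√841 = 0.42·89 + 0.58·29 = 54.2
CE = (54.2)² = 2937.64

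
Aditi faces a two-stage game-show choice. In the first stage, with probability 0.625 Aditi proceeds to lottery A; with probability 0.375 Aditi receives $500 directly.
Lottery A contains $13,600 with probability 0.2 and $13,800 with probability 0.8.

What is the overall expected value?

$8,787.50

EV(A) = 0.2 × 13600 + 0.8 × 13800 = 2720 + 11040 = 13760
Branch B: 500 (certain)
Overall = 0.625 × 13760 + 0.375 × 500 = 8600 + 187.5 = 8787.5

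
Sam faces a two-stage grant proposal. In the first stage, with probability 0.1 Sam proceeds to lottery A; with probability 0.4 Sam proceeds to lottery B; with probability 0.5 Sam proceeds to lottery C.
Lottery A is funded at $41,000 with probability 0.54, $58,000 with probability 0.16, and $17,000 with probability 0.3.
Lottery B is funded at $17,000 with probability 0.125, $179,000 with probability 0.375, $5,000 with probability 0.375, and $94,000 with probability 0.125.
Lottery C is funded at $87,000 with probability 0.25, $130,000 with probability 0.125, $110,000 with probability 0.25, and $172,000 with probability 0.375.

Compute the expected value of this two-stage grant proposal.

$101,802

EV(A) = 0.54 × 41000 + 0.16 × 58000 + 0.3 × 17000 = 22140 + 9280 + 5100 = 36520
EV(B) = 0.125 × 17000 + 0.375 × 179000 + 0.375 × 5000 + 0.125 × 94000 = 2125 + 67125 + 1875 + 11750 = 82875
EV(C) = 0.25 × 87000 + 0.125 × 130000 + 0.25 × 110000 + 0.375 × 172000 = 21750 + 16250 + 27500 + 64500 = 130000
Overall = 0.1 × 36520 + 0.4 × 82875 + 0.5 × 130000 = 3652 + 33150 + 65000 = 101802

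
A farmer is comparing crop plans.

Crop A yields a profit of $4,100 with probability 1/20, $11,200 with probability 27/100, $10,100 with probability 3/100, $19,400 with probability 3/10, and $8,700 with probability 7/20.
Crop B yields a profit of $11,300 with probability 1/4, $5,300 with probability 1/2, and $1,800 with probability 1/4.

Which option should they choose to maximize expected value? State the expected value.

Crop A = 1/20 × 4100 + 27/100 × 11200 + 3/100 × 10100 + 3/10 × 19400 + 7/20 × 8700 = 205 + 3024 + 303 + 5820 + 3045 = 12397
Crop B = 1/4 × 11300 + 1/2 × 5300 + 1/4 × 1800 = 2825 + 2650 + 450 = 5925

Crop A ($12,397)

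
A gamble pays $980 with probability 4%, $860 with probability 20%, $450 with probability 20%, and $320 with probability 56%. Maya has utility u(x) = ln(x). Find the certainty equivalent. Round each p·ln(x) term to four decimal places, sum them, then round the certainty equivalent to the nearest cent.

E[u] = 0.04·ln(980) + 0.2·ln(860) + 0.2·ln(450) + 0.56·ln(320) = 0.2755 + 1.3514 + 1.2218 + 3.2303 = 6.0790
CE = e^6.0790 ≈ 436.59

$436.59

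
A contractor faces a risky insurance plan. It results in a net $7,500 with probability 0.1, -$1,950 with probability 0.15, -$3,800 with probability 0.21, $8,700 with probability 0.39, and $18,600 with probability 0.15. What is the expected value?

$5,842.50

EV = 0.1 × 7500 + 0.15 × (-1950) + 0.21 × (-3800) + 0.39 × 8700 + 0.15 × 18600 = 750 − 292.5 − 798 + 3393 + 2790 = 5842.5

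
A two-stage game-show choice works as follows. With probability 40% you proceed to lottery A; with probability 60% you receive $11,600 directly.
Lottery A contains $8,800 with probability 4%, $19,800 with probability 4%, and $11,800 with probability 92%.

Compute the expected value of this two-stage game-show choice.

$11,760

EV(A) = 0.04 × 8800 + 0.04 × 19800 + 0.92 × 11800 = 352 + 792 + 10856 = 12000
Branch B: 11600 (certain)
Overall = 0.4 × 12000 + 0.6 × 11600 = 4800 + 6960 = 11760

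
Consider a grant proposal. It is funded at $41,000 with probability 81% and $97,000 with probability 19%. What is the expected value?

EV = 0.81 × 41000 + 0.19 × 97000 = 33210 + 18430 = 51640

$51,640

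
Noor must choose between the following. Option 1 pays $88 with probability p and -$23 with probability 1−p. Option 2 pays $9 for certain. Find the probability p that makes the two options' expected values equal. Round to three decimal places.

p·88 + (1−p)·(-23) = 9
111p − 23 = 9
p = (9 + 23) / 111

p = 0.288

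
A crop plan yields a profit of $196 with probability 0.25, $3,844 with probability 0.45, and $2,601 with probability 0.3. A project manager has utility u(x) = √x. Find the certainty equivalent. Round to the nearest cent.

$2,180.89

E[u] = 0.25·√196 + 0.45·√3844 + 0.3·√2601 = 0.25·14 + 0.45·62 + 0.3·51 = 46.7
CE = (46.7)² = 2180.89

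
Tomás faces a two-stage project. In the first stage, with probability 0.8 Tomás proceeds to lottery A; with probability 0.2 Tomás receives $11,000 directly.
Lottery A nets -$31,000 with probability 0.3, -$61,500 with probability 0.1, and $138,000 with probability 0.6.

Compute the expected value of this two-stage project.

$56,080

EV(A) = 0.3 × (-31000) + 0.1 × (-61500) + 0.6 × 138000 = -9300 − 6150 + 82800 = 67350
Branch B: 11000 (certain)
Overall = 0.8 × 67350 + 0.2 × 11000 = 53880 + 2200 = 56080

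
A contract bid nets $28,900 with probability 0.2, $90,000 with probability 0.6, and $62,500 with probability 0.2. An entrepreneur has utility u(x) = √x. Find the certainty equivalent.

$69,696

E[u] = 0.2·√28900 + 0.6·√90000 + 0.2·√62500 = 0.2·170 + 0.6·300 + 0.2·250 = 264
CE = (264)² = 69696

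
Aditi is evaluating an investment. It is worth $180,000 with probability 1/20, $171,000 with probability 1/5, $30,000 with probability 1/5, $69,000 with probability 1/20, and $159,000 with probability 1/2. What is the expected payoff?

EV = 1/20 × 180000 + 1/5 × 171000 + 1/5 × 30000 + 1/20 × 69000 + 1/2 × 159000 = 9000 + 34200 + 6000 + 3450 + 79500 = 132150

$132,150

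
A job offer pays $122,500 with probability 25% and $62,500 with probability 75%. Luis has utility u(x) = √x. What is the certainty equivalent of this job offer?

$75,625

E[u] = 0.25·√122500 + 0.75·√62500 = 0.25·350 + 0.75·250 = 275
CE = (275)² = 75625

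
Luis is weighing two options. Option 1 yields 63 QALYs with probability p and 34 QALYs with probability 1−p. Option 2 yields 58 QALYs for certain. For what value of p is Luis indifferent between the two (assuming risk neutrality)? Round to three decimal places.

p = 0.828

p·63 + (1−p)·34 = 58
29p + 34 = 58
p = (58 − 34) / 29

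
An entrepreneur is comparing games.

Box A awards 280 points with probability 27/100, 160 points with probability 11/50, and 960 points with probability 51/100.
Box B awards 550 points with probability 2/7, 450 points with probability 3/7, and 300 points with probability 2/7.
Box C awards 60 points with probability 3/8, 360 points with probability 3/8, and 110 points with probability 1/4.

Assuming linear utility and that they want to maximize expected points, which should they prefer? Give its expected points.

Box A (600.4 points)

Box A = 27/100 × 280 + 11/50 × 160 + 51/100 × 960 = 75.6 + 35.2 + 489.6 = 600.4
Box B = 2/7 × 550 + 3/7 × 450 + 2/7 × 300 = 157.1429 + 192.8571 + 85.7143 = 435.7143
Box C = 3/8 × 60 + 3/8 × 360 + 1/4 × 110 = 22.5 + 135 + 27.5 = 185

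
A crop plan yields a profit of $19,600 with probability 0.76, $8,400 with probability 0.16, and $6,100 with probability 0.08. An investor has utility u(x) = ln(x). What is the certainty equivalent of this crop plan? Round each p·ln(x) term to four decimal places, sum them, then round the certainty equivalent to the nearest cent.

E[u] = 0.76·ln(19600) + 0.16·ln(8400) + 0.08·ln(6100) = 7.5113 + 1.4458 + 0.6973 = 9.6544
CE = e^9.6544 ≈ 15590.23

$15,590.23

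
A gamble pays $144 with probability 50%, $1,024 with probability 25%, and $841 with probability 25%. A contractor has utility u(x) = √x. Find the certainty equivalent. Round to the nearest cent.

E[u] = 0.5·√144 + 0.25·√1024 + 0.25·√841 = 0.5·12 + 0.25·32 + 0.25·29 = 21.25
CE = (21.25)² = 451.5625

$451.56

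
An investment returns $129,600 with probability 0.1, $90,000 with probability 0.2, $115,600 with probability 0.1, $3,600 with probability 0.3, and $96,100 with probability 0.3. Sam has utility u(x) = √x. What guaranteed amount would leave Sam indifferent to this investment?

$58,081

E[u] = 0.1·√129600 + 0.2·√90000 + 0.1·√115600 + 0.3·√3600 + 0.3·√96100 = 0.1·360 + 0.2·300 + 0.1·340 + 0.3·60 + 0.3·310 = 241
CE = (241)² = 58081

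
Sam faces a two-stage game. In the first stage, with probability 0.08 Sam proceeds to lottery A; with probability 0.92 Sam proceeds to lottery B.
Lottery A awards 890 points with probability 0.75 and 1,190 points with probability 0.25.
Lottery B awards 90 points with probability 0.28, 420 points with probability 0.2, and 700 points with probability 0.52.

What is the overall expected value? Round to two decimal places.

512.54 points

EV(A) = 0.75 × 890 + 0.25 × 1190 = 667.5 + 297.5 = 965
EV(B) = 0.28 × 90 + 0.2 × 420 + 0.52 × 700 = 25.2 + 84 + 364 = 473.2
Overall = 0.08 × 965 + 0.92 × 473.2 = 77.2 + 435.344 = 512.544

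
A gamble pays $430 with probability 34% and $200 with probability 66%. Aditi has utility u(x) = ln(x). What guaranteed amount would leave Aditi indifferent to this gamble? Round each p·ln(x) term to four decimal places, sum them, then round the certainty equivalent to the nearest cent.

$259.46

E[u] = 0.34·ln(430) + 0.66·ln(200) = 2.0617 + 3.4969 = 5.5586
CE = e^5.5586 ≈ 259.46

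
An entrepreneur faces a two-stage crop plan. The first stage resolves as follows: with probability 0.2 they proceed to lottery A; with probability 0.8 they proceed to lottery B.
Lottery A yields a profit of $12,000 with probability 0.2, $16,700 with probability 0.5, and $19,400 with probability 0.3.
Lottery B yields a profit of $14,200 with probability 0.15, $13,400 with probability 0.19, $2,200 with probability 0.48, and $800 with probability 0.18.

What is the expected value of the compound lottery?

EV(A) = 0.2 × 12000 + 0.5 × 16700 + 0.3 × 19400 = 2400 + 8350 + 5820 = 16570
EV(B) = 0.15 × 14200 + 0.19 × 13400 + 0.48 × 2200 + 0.18 × 800 = 2130 + 2546 + 1056 + 144 = 5876
Overall = 0.2 × 16570 + 0.8 × 5876 = 3314 + 4700.8 = 8014.8

$8,014.80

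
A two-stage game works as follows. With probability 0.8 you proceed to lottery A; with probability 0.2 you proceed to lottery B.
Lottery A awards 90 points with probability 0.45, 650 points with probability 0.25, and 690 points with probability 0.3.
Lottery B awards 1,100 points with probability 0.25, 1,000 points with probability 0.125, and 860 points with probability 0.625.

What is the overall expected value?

515.5 points

EV(A) = 0.45 × 90 + 0.25 × 650 + 0.3 × 690 = 40.5 + 162.5 + 207 = 410
EV(B) = 0.25 × 1100 + 0.125 × 1000 + 0.625 × 860 = 275 + 125 + 537.5 = 937.5
Overall = 0.8 × 410 + 0.2 × 937.5 = 328 + 187.5 = 515.5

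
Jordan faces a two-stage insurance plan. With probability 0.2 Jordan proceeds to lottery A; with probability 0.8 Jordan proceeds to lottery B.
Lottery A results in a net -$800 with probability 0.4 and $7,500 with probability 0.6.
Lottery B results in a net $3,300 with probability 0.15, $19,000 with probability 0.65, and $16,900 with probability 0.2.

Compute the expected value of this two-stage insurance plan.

$13,816

EV(A) = 0.4 × (-800) + 0.6 × 7500 = -320 + 4500 = 4180
EV(B) = 0.15 × 3300 + 0.65 × 19000 + 0.2 × 16900 = 495 + 12350 + 3380 = 16225
Overall = 0.2 × 4180 + 0.8 × 16225 = 836 + 12980 = 13816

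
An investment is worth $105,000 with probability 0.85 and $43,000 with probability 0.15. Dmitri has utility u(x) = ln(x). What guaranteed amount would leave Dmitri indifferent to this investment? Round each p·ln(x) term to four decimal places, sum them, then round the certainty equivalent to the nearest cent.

E[u] = 0.85·ln(105000) + 0.15·ln(43000) = 9.8275 + 1.6003 = 11.4278
CE = e^11.4278 ≈ 91839.71

$91,839.71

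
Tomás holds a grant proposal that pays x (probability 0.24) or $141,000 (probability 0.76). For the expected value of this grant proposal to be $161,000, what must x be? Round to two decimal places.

0.24·x + 0.76·141000 = 161000
0.24·x = 161000 − 107160 = 53840
x = 53840 / 0.24 = 224333.3333

x = $224,333.33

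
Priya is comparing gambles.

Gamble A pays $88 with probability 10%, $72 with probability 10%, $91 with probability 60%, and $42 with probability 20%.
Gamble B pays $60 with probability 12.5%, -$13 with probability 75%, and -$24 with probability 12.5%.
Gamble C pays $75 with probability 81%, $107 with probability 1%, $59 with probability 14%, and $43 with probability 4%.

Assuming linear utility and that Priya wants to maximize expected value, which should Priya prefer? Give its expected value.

Gamble A ($79)

Gamble A = 0.1 × 88 + 0.1 × 72 + 0.6 × 91 + 0.2 × 42 = 8.8 + 7.2 + 54.6 + 8.4 = 79
Gamble B = 0.125 × 60 + 0.75 × (-13) + 0.125 × (-24) = 7.5 − 9.75 − 3 = -5.25
Gamble C = 0.81 × 75 + 0.01 × 107 + 0.14 × 59 + 0.04 × 43 = 60.75 + 1.07 + 8.26 + 1.72 = 71.8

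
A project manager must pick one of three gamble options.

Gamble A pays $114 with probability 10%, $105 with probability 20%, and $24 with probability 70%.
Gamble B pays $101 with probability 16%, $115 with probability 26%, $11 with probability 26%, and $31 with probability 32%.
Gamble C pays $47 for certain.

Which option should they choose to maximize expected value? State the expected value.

Gamble A = 0.1 × 114 + 0.2 × 105 + 0.7 × 24 = 11.4 + 21 + 16.8 = 49.2
Gamble B = 0.16 × 101 + 0.26 × 115 + 0.26 × 11 + 0.32 × 31 = 16.16 + 29.9 + 2.86 + 9.92 = 58.84
Gamble C: 47 (certain)

Gamble B ($58.84)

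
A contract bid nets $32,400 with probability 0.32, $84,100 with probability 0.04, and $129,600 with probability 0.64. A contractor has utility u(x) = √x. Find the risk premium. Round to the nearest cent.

$6,915.84

E[u] = 0.32·√32400 + 0.04·√84100 + 0.64·√129600 = 0.32·180 + 0.04·290 + 0.64·360 = 299.6
CE = (299.6)² = 89760.16
Risk premium = EV − CE = 96676 − 89760.16 = 6915.84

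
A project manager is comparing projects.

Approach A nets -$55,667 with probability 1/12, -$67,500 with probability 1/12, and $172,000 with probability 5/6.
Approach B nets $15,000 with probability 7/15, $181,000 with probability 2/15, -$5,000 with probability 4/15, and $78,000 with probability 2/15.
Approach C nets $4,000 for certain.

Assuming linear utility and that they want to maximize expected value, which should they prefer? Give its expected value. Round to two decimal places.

Approach A ($133,069.42)

Approach A = 1/12 × (-55667) + 1/12 × (-67500) + 5/6 × 172000 = -4638.9167 − 5625 + 143333.3333 = 133069.4167
Approach B = 7/15 × 15000 + 2/15 × 181000 + 4/15 × (-5000) + 2/15 × 78000 = 7000 + 24133.3333 − 1333.3333 + 10400 = 40200
Approach C: 4000 (certain)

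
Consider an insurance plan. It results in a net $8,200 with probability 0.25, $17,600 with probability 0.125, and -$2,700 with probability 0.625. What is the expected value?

EV = 0.25 × 8200 + 0.125 × 17600 + 0.625 × (-2700) = 2050 + 2200 − 1687.5 = 2562.5

$2,562.50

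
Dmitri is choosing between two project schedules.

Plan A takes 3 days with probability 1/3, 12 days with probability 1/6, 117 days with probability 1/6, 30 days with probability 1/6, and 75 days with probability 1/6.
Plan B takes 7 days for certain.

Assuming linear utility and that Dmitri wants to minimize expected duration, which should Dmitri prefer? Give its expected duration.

Plan B (7 days)

Plan A = 1/3 × 3 + 1/6 × 12 + 1/6 × 117 + 1/6 × 30 + 1/6 × 75 = 1 + 2 + 19.5 + 5 + 12.5 = 40
Plan B: 7 (certain)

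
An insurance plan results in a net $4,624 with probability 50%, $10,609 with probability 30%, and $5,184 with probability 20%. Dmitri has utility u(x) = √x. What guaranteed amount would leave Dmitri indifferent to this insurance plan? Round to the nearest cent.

$6,288.49

E[u] = 0.5·√4624 + 0.3·√10609 + 0.2·√5184 = 0.5·68 + 0.3·103 + 0.2·72 = 79.3
CE = (79.3)² = 6288.49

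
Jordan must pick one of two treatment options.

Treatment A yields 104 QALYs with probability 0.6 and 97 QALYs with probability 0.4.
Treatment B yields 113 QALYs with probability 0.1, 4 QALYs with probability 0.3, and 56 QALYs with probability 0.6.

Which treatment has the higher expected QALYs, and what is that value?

Treatment A (101.2 QALYs)

Treatment A = 0.6 × 104 + 0.4 × 97 = 62.4 + 38.8 = 101.2
Treatment B = 0.1 × 113 + 0.3 × 4 + 0.6 × 56 = 11.3 + 1.2 + 33.6 = 46.1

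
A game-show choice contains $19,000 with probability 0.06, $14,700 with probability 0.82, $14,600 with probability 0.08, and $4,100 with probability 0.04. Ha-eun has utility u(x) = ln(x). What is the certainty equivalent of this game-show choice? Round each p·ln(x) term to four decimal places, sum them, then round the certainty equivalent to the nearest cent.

$14,175.92

E[u] = 0.06·ln(19000) + 0.82·ln(14700) + 0.08·ln(14600) + 0.04·ln(4100) = 0.5911 + 7.8684 + 0.7671 + 0.3327 = 9.5593
CE = e^9.5593 ≈ 14175.92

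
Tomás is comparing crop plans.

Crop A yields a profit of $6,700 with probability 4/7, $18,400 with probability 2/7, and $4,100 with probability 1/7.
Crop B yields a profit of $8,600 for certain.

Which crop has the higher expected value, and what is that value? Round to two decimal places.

Crop A ($9,671.43)

Crop A = 4/7 × 6700 + 2/7 × 18400 + 1/7 × 4100 = 3828.5714 + 5257.1429 + 585.7143 = 9671.4286
Crop B: 8600 (certain)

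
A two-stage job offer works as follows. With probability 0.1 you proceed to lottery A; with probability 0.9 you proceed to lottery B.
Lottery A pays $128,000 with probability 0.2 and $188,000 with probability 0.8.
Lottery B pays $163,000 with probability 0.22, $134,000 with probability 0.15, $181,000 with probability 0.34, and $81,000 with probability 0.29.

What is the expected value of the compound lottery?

$144,491

EV(A) = 0.2 × 128000 + 0.8 × 188000 = 25600 + 150400 = 176000
EV(B) = 0.22 × 163000 + 0.15 × 134000 + 0.34 × 181000 + 0.29 × 81000 = 35860 + 20100 + 61540 + 23490 = 140990
Overall = 0.1 × 176000 + 0.9 × 140990 = 17600 + 126891 = 144491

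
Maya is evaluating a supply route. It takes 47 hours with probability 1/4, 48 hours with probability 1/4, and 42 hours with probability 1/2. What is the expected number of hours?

44.75 hours

EV = 1/4 × 47 + 1/4 × 48 + 1/2 × 42 = 11.75 + 12 + 21 = 44.75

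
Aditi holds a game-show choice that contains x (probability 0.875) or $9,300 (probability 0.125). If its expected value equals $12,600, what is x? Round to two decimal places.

x = $13,071.43

0.875·x + 0.125·9300 = 12600
0.875·x = 12600 − 1162.5 = 11437.5
x = 11437.5 / 0.875 = 13071.4286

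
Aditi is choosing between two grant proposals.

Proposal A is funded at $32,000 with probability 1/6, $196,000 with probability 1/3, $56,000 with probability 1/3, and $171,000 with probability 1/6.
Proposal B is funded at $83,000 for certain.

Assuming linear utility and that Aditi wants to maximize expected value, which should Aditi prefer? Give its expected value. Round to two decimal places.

Proposal A = 1/6 × 32000 + 1/3 × 196000 + 1/3 × 56000 + 1/6 × 171000 = 5333.3333 + 65333.3333 + 18666.6667 + 28500 = 117833.3333
Proposal B: 83000 (certain)

Proposal A ($117,833.33)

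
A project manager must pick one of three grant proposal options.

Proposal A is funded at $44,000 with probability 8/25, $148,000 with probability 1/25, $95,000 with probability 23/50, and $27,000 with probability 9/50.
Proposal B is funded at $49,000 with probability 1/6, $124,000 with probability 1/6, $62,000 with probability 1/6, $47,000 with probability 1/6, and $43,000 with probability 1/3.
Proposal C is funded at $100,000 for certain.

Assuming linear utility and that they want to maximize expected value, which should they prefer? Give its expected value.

Proposal A = 8/25 × 44000 + 1/25 × 148000 + 23/50 × 95000 + 9/50 × 27000 = 14080 + 5920 + 43700 + 4860 = 68560
Proposal B = 1/6 × 49000 + 1/6 × 124000 + 1/6 × 62000 + 1/6 × 47000 + 1/3 × 43000 = 8166.6667 + 20666.6667 + 10333.3333 + 7833.3333 + 14333.3333 = 61333.3333
Proposal C: 100000 (certain)

Proposal C ($100,000)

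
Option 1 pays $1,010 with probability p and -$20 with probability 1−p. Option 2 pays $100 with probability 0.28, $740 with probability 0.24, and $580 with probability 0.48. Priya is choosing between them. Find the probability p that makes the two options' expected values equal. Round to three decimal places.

p = 0.489

EV(Option 2) = 0.28 × 100 + 0.24 × 740 + 0.48 × 580 = 28 + 177.6 + 278.4 = 484
p·1010 + (1−p)·(-20) = 484
1030p − 20 = 484
p = (484 + 20) / 1030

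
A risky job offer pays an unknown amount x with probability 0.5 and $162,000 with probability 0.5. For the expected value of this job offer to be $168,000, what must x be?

0.5·x + 0.5·162000 = 168000
0.5·x = 168000 − 81000 = 87000
x = 87000 / 0.5 = 174000

x = $174,000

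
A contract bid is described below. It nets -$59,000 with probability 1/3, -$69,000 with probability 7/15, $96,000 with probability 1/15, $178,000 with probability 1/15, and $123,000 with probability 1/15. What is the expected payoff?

EV = 1/3 × (-59000) + 7/15 × (-69000) + 1/15 × 96000 + 1/15 × 178000 + 1/15 × 123000 = -19666.6667 − 32200 + 6400 + 11866.6667 + 8200 = -25400

-$25,400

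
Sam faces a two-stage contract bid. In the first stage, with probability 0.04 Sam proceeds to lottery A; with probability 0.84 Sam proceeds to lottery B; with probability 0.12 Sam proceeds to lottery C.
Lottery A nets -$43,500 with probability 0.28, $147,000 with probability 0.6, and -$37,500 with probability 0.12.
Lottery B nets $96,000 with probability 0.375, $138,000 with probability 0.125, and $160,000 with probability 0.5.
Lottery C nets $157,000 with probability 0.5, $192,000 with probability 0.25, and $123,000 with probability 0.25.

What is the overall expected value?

$133,660.80

EV(A) = 0.28 × (-43500) + 0.6 × 147000 + 0.12 × (-37500) = -12180 + 88200 − 4500 = 71520
EV(B) = 0.375 × 96000 + 0.125 × 138000 + 0.5 × 160000 = 36000 + 17250 + 80000 = 133250
EV(C) = 0.5 × 157000 + 0.25 × 192000 + 0.25 × 123000 = 78500 + 48000 + 30750 = 157250
Overall = 0.04 × 71520 + 0.84 × 133250 + 0.12 × 157250 = 2860.8 + 111930 + 18870 = 133660.8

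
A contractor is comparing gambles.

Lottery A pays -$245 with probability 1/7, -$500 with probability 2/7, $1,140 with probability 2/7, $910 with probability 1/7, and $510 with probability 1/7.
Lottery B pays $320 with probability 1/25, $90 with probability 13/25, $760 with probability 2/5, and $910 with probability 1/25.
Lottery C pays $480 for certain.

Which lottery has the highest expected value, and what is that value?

Lottery A = 1/7 × (-245) + 2/7 × (-500) + 2/7 × 1140 + 1/7 × 910 + 1/7 × 510 = -35 − 142.8571 + 325.7143 + 130 + 72.8571 = 350.7143
Lottery B = 1/25 × 320 + 13/25 × 90 + 2/5 × 760 + 1/25 × 910 = 12.8 + 46.8 + 304 + 36.4 = 400
Lottery C: 480 (certain)

Lottery C ($480)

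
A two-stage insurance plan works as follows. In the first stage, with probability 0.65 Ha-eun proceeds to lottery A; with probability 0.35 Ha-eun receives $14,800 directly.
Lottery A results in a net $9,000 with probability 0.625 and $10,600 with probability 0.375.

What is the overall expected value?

$11,420

EV(A) = 0.625 × 9000 + 0.375 × 10600 = 5625 + 3975 = 9600
Branch B: 14800 (certain)
Overall = 0.65 × 9600 + 0.35 × 14800 = 6240 + 5180 = 11420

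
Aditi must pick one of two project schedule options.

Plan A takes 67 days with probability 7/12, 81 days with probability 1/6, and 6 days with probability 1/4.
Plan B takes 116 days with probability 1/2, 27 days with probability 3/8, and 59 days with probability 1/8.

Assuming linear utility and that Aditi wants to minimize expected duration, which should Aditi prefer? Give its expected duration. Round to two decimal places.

Plan A (54.08 days)

Plan A = 7/12 × 67 + 1/6 × 81 + 1/4 × 6 = 39.0833 + 13.5 + 1.5 = 54.0833
Plan B = 1/2 × 116 + 3/8 × 27 + 1/8 × 59 = 58 + 10.125 + 7.375 = 75.5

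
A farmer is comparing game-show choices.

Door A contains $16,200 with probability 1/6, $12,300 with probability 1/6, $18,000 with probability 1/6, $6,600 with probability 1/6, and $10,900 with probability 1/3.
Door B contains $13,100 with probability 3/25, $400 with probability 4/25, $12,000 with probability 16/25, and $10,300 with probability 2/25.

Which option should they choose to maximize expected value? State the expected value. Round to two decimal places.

Door A = 1/6 × 16200 + 1/6 × 12300 + 1/6 × 18000 + 1/6 × 6600 + 1/3 × 10900 = 2700 + 2050 + 3000 + 1100 + 3633.3333 = 12483.3333
Door B = 3/25 × 13100 + 4/25 × 400 + 16/25 × 12000 + 2/25 × 10300 = 1572 + 64 + 7680 + 824 = 10140

Door A ($12,483.33)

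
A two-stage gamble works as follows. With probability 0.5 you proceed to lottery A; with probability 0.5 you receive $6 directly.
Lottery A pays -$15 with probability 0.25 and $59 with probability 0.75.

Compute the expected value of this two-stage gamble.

$23.25

EV(A) = 0.25 × (-15) + 0.75 × 59 = -3.75 + 44.25 = 40.5
Branch B: 6 (certain)
Overall = 0.5 × 40.5 + 0.5 × 6 = 20.25 + 3 = 23.25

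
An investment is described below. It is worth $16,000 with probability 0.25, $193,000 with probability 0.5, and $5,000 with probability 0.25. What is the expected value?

$101,750

EV = 0.25 × 16000 + 0.5 × 193000 + 0.25 × 5000 = 4000 + 96500 + 1250 = 101750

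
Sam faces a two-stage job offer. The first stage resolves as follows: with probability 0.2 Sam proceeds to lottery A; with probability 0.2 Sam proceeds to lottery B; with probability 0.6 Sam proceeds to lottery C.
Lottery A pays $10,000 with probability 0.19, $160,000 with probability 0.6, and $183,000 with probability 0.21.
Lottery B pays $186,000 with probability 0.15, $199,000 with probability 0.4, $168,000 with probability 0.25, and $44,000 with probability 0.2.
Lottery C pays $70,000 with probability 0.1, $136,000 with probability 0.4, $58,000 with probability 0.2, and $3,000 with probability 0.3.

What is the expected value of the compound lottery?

$103,266

EV(A) = 0.19 × 10000 + 0.6 × 160000 + 0.21 × 183000 = 1900 + 96000 + 38430 = 136330
EV(B) = 0.15 × 186000 + 0.4 × 199000 + 0.25 × 168000 + 0.2 × 44000 = 27900 + 79600 + 42000 + 8800 = 158300
EV(C) = 0.1 × 70000 + 0.4 × 136000 + 0.2 × 58000 + 0.3 × 3000 = 7000 + 54400 + 11600 + 900 = 73900
Overall = 0.2 × 136330 + 0.2 × 158300 + 0.6 × 73900 = 27266 + 31660 + 44340 = 103266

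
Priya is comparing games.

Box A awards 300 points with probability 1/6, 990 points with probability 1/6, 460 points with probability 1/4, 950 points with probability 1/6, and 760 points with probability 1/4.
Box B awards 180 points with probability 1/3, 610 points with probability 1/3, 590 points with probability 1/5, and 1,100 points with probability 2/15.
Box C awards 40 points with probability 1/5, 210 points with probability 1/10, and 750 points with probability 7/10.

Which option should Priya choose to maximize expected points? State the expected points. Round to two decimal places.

Box A = 1/6 × 300 + 1/6 × 990 + 1/4 × 460 + 1/6 × 950 + 1/4 × 760 = 50 + 165 + 115 + 158.3333 + 190 = 678.3333
Box B = 1/3 × 180 + 1/3 × 610 + 1/5 × 590 + 2/15 × 1100 = 60 + 203.3333 + 118 + 146.6667 = 528
Box C = 1/5 × 40 + 1/10 × 210 + 7/10 × 750 = 8 + 21 + 525 = 554

Box A (678.33 points)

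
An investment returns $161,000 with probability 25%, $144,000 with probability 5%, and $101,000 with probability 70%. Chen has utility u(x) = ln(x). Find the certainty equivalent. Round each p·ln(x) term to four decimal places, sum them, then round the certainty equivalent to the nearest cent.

$115,520.12

E[u] = 0.25·ln(161000) + 0.05·ln(144000) + 0.7·ln(101000) = 2.9973 + 0.5939 + 8.0660 = 11.6572
CE = e^11.6572 ≈ 115520.12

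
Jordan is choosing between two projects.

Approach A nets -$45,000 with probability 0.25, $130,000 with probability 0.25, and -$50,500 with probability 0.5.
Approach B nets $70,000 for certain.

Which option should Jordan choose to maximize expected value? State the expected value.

Approach A = 0.25 × (-45000) + 0.25 × 130000 + 0.5 × (-50500) = -11250 + 32500 − 25250 = -4000
Approach B: 70000 (certain)

Approach B ($70,000)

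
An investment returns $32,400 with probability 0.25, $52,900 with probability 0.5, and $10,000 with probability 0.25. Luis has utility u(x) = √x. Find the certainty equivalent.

$34,225

E[u] = 0.25·√32400 + 0.5·√52900 + 0.25·√10000 = 0.25·180 + 0.5·230 + 0.25·100 = 185
CE = (185)² = 34225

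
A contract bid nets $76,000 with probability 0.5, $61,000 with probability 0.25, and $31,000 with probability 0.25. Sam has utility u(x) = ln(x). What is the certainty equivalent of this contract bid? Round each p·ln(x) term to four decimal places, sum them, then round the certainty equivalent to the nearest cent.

$57,486.19

E[u] = 0.5·ln(76000) + 0.25·ln(61000) + 0.25·ln(31000) = 5.6192 + 2.7547 + 2.5854 = 10.9593
CE = e^10.9593 ≈ 57486.19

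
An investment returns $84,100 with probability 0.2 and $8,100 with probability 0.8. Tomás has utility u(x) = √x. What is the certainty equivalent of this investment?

E[u] = 0.2·√84100 + 0.8·√8100 = 0.2·290 + 0.8·90 = 130
CE = (130)² = 16900

$16,900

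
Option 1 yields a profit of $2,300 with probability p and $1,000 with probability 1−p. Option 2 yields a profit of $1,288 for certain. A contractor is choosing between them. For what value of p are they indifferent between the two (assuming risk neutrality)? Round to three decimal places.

p = 0.222

p·2300 + (1−p)·1000 = 1288
1300p + 1000 = 1288
p = (1288 − 1000) / 1300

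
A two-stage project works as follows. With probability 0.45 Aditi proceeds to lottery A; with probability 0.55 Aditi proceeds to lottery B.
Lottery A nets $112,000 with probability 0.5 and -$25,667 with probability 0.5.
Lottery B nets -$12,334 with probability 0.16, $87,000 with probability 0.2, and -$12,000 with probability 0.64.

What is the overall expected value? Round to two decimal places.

$23,685.53

EV(A) = 0.5 × 112000 + 0.5 × (-25667) = 56000 − 12833.5 = 43166.5
EV(B) = 0.16 × (-12334) + 0.2 × 87000 + 0.64 × (-12000) = -1973.44 + 17400 − 7680 = 7746.56
Overall = 0.45 × 43166.5 + 0.55 × 7746.56 = 19424.925 + 4260.608 = 23685.533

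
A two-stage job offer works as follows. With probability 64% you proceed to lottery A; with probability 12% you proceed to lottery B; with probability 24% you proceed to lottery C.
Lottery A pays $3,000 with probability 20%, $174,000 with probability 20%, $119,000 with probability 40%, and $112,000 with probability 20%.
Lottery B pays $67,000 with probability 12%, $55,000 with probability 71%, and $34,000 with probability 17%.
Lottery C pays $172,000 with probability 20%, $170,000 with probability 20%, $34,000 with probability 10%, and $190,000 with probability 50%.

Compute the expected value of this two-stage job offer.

EV(A) = 0.2 × 3000 + 0.2 × 174000 + 0.4 × 119000 + 0.2 × 112000 = 600 + 34800 + 47600 + 22400 = 105400
EV(B) = 0.12 × 67000 + 0.71 × 55000 + 0.17 × 34000 = 8040 + 39050 + 5780 = 52870
EV(C) = 0.2 × 172000 + 0.2 × 170000 + 0.1 × 34000 + 0.5 × 190000 = 34400 + 34000 + 3400 + 95000 = 166800
Overall = 0.64 × 105400 + 0.12 × 52870 + 0.24 × 166800 = 67456 + 6344.4 + 40032 = 113832.4

$113,832.40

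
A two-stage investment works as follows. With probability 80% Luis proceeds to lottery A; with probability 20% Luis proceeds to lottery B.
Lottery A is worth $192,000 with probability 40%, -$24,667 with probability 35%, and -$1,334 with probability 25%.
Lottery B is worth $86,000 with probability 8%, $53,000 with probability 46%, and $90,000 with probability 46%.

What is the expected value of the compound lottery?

EV(A) = 0.4 × 192000 + 0.35 × (-24667) + 0.25 × (-1334) = 76800 − 8633.45 − 333.5 = 67833.05
EV(B) = 0.08 × 86000 + 0.46 × 53000 + 0.46 × 90000 = 6880 + 24380 + 41400 = 72660
Overall = 0.8 × 67833.05 + 0.2 × 72660 = 54266.44 + 14532 = 68798.44

$68,798.44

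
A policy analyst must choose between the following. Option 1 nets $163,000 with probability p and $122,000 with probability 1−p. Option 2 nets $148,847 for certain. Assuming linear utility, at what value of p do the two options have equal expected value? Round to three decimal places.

p = 0.655

p·163000 + (1−p)·122000 = 148847
41000p + 122000 = 148847
p = (148847 − 122000) / 41000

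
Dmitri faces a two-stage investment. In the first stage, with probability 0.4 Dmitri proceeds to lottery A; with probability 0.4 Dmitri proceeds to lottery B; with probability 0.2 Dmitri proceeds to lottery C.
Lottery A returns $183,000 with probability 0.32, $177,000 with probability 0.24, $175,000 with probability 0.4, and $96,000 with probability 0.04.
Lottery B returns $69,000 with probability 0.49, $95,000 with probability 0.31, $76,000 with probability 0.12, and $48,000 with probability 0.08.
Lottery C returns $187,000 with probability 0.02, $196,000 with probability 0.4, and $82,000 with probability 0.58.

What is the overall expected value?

EV(A) = 0.32 × 183000 + 0.24 × 177000 + 0.4 × 175000 + 0.04 × 96000 = 58560 + 42480 + 70000 + 3840 = 174880
EV(B) = 0.49 × 69000 + 0.31 × 95000 + 0.12 × 76000 + 0.08 × 48000 = 33810 + 29450 + 9120 + 3840 = 76220
EV(C) = 0.02 × 187000 + 0.4 × 196000 + 0.58 × 82000 = 3740 + 78400 + 47560 = 129700
Overall = 0.4 × 174880 + 0.4 × 76220 + 0.2 × 129700 = 69952 + 30488 + 25940 = 126380

$126,380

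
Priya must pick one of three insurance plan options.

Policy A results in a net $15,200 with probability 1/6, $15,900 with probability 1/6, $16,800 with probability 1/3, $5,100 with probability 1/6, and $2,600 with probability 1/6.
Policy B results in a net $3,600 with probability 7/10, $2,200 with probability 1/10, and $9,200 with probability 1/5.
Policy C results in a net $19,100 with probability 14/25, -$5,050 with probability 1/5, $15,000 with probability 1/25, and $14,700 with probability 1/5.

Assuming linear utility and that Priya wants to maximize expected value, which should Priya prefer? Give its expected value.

Policy C ($13,226)

Policy A = 1/6 × 15200 + 1/6 × 15900 + 1/3 × 16800 + 1/6 × 5100 + 1/6 × 2600 = 2533.3333 + 2650 + 5600 + 850 + 433.3333 = 12066.6667
Policy B = 7/10 × 3600 + 1/10 × 2200 + 1/5 × 9200 = 2520 + 220 + 1840 = 4580
Policy C = 14/25 × 19100 + 1/5 × (-5050) + 1/25 × 15000 + 1/5 × 14700 = 10696 − 1010 + 600 + 2940 = 13226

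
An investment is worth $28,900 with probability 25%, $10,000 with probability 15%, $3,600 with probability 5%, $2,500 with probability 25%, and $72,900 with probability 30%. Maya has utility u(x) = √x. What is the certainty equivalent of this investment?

$23,716

E[u] = 0.25·√28900 + 0.15·√10000 + 0.05·√3600 + 0.25·√2500 + 0.3·√72900 = 0.25·170 + 0.15·100 + 0.05·60 + 0.25·50 + 0.3·270 = 154
CE = (154)² = 23716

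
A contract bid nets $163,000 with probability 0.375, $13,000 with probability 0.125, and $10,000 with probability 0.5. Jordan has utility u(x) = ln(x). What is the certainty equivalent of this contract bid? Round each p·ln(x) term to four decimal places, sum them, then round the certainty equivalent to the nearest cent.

$29,433.83

E[u] = 0.375·ln(163000) + 0.125·ln(13000) + 0.5·ln(10000) = 4.5006 + 1.1841 + 4.6052 = 10.2899
CE = e^10.2899 ≈ 29433.83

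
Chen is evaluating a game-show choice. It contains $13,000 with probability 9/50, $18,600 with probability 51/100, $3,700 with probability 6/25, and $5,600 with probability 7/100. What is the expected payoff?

EV = 9/50 × 13000 + 51/100 × 18600 + 6/25 × 3700 + 7/100 × 5600 = 2340 + 9486 + 888 + 392 = 13106

$13,106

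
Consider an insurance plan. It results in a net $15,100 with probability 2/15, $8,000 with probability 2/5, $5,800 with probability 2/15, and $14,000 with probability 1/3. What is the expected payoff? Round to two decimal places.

$10,653.33

EV = 2/15 × 15100 + 2/5 × 8000 + 2/15 × 5800 + 1/3 × 14000 = 2013.3333 + 3200 + 773.3333 + 4666.6667 = 10653.3333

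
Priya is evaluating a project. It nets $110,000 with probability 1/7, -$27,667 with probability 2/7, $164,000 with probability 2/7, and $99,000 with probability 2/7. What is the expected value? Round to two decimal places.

$82,952.29

EV = 1/7 × 110000 + 2/7 × (-27667) + 2/7 × 164000 + 2/7 × 99000 = 15714.2857 − 7904.8571 + 46857.1429 + 28285.7143 = 82952.2857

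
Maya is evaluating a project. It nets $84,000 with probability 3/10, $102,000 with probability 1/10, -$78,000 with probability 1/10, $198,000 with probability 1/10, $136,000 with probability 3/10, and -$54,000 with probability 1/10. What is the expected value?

EV = 3/10 × 84000 + 1/10 × 102000 + 1/10 × (-78000) + 1/10 × 198000 + 3/10 × 136000 + 1/10 × (-54000) = 25200 + 10200 − 7800 + 19800 + 40800 − 5400 = 82800

$82,800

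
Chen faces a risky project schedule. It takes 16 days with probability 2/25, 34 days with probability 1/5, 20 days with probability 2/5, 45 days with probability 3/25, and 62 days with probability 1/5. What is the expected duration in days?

33.88 days

EV = 2/25 × 16 + 1/5 × 34 + 2/5 × 20 + 3/25 × 45 + 1/5 × 62 = 1.28 + 6.8 + 8 + 5.4 + 12.4 = 33.88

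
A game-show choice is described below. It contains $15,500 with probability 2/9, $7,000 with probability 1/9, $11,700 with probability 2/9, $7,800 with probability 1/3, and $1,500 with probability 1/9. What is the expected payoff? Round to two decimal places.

$9,588.89

EV = 2/9 × 15500 + 1/9 × 7000 + 2/9 × 11700 + 1/3 × 7800 + 1/9 × 1500 = 3444.4444 + 777.7778 + 2600 + 2600 + 166.6667 = 9588.8889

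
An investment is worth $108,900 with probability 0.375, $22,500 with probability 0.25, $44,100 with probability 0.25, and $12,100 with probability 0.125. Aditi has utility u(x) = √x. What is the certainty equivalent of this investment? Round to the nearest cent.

$51,756.25

E[u] = 0.375·√108900 + 0.25·√22500 + 0.25·√44100 + 0.125·√12100 = 0.375·330 + 0.25·150 + 0.25·210 + 0.125·110 = 227.5
CE = (227.5)² = 51756.25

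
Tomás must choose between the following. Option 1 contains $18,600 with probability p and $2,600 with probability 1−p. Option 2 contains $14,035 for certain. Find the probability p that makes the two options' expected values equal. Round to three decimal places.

p·18600 + (1−p)·2600 = 14035
16000p + 2600 = 14035
p = (14035 − 2600) / 16000

p = 0.715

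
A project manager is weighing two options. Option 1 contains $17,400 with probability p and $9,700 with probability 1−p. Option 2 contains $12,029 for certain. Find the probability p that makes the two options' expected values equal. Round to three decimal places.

p·17400 + (1−p)·9700 = 12029
7700p + 9700 = 12029
p = (12029 − 9700) / 7700

p = 0.302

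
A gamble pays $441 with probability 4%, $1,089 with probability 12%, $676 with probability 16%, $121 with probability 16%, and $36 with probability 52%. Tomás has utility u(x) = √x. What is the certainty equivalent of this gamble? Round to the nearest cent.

$191.55

E[u] = 0.04·√441 + 0.12·√1089 + 0.16·√676 + 0.16·√121 + 0.52·√36 = 0.04·21 + 0.12·33 + 0.16·26 + 0.16·11 + 0.52·6 = 13.84
CE = (13.84)² = 191.5456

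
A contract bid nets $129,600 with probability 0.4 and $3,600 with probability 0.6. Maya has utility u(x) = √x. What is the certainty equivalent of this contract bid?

E[u] = 0.4·√129600 + 0.6·√3600 = 0.4·360 + 0.6·60 = 180
CE = (180)² = 32400

$32,400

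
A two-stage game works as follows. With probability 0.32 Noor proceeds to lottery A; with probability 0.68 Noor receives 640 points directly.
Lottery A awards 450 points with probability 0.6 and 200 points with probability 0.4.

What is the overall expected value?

547.2 points

EV(A) = 0.6 × 450 + 0.4 × 200 = 270 + 80 = 350
Branch B: 640 (certain)
Overall = 0.32 × 350 + 0.68 × 640 = 112 + 435.2 = 547.2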